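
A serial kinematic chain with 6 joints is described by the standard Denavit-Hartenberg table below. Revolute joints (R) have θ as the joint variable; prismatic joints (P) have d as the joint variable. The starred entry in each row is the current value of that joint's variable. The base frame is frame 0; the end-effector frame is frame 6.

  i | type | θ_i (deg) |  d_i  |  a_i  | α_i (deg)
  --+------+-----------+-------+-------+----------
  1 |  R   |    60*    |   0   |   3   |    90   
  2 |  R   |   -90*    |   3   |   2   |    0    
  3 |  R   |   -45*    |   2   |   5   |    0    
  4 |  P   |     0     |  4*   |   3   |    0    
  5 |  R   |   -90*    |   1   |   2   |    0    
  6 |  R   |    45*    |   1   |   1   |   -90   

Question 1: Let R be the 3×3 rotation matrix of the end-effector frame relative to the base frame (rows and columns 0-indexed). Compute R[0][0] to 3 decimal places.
-0.500

End-effector x-axis (col 0 of R) = (-0.5000,-0.8660,0.0000)
R[0][0] = -0.5000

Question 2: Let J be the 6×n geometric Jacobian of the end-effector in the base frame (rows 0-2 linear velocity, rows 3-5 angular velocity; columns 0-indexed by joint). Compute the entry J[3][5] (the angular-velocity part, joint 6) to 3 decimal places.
0.866

axis z_5 = (0.8660,-0.5000,0.0000); lever o_n−o_5 = (0.3660,-1.3660,0.0000)
cross product → J_v[:, 5] = (0.0000,0.0000,-1.0000)
J_ω[:, 5] = z_5
entry J[3][5] = 0.8660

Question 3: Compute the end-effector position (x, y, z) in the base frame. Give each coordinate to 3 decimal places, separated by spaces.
6.991 -9.892 -6.243

after link 1: o_1 = (1.5000, 2.5981, 0.0000)
after link 2: o_2 = (4.0981, 1.0981, -2.0000)
after link 3: o_3 = (4.0624, -2.9638, -5.5355)
after link 4: o_4 = (6.4658, -6.8009, -7.6569)
after link 5: o_5 = (6.6247, -8.5256, -6.2426)
after link 6: o_6 = (6.9907, -9.8917, -6.2426)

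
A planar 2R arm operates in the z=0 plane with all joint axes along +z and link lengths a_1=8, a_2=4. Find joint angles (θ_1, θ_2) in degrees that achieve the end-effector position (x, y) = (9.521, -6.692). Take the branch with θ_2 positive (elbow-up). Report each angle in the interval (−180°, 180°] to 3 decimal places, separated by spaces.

cos θ_2 = (135.4323−8²−4²)/(2·8·4) = 0.8661; θ_2 = 29.9880° (elbow-up)
β = atan2(-6.6920,9.5210) = -35.1021°; ψ = atan2(1.9993,11.4645) = 9.8922°
θ_1 = β − ψ = -44.9944°

-44.994 29.988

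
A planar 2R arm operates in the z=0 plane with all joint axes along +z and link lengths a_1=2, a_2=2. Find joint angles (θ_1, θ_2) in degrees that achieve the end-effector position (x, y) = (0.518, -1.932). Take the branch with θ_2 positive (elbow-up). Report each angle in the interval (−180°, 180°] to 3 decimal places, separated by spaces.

cos θ_2 = (4.0009−2²−2²)/(2·2·2) = -0.4999; θ_2 = 119.9922° (elbow-up)
β = atan2(-1.9320,0.5180) = -74.9911°; ψ = atan2(1.7322,1.0002) = 59.9961°
θ_1 = β − ψ = -134.9872°

-134.987 119.992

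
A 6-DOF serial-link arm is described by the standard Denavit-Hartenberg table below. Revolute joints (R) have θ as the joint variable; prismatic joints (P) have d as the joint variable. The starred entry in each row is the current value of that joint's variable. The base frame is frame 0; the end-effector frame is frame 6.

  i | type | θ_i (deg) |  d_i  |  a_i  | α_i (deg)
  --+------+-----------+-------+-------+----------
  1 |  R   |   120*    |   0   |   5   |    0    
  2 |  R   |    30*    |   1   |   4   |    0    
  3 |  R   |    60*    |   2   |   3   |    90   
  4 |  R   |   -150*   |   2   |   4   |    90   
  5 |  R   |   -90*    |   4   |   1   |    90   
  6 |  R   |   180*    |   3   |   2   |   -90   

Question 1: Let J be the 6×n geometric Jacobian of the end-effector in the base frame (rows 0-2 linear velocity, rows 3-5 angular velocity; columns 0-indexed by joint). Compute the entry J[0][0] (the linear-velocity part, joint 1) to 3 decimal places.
-8.861

axis z_0 = ẑ; lever o_n−o_0 = (-7.5801,8.8612,5.9641)
cross product → J_v[:, 0] = (-8.8612,-7.5801,0.0000)
J_ω[:, 0] = z_0
entry J[0][0] = -8.8612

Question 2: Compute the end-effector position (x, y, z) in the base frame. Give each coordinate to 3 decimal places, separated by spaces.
after link 1: o_1 = (-2.5000, 4.3301, 0.0000)
after link 2: o_2 = (-5.9641, 6.3301, 1.0000)
after link 3: o_3 = (-8.5622, 4.8301, 3.0000)
after link 4: o_4 = (-6.5622, 8.2942, 1.0000)
after link 5: o_5 = (-4.3301, 8.4282, 4.4641)
after link 6: o_6 = (-7.5801, 8.8612, 5.9641)

-7.580 8.861 5.964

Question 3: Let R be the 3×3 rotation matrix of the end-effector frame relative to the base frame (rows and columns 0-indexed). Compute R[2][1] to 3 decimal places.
End-effector y-axis (col 1 of R) = (0.7500,0.4330,-0.5000)
R[2][1] = -0.5000

-0.500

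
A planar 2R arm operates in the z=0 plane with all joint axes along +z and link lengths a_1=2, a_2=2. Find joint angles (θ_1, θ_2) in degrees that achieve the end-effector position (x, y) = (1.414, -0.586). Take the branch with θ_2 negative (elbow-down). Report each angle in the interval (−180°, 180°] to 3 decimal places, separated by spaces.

cos θ_2 = (2.3428−2²−2²)/(2·2·2) = -0.7072; θ_2 = -135.0036° (elbow-down)
β = atan2(-0.5860,1.4140) = -22.5104°; ψ = atan2(-1.4141,0.5857) = -67.5018°
θ_1 = β − ψ = 44.9913°

44.991 -135.004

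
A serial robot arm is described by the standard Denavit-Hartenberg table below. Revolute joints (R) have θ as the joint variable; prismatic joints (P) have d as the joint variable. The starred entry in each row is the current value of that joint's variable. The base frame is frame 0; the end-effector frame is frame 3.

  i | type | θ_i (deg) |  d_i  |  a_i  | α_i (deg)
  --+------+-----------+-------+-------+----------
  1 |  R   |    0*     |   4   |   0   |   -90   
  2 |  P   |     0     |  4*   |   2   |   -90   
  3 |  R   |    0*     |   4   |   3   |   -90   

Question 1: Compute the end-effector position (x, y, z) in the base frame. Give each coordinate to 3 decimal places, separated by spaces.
after link 1: o_1 = (0.0000, 0.0000, 4.0000)
after link 2: o_2 = (2.0000, 4.0000, 4.0000)
after link 3: o_3 = (5.0000, 4.0000, 0.0000)

5.000 4.000 0.000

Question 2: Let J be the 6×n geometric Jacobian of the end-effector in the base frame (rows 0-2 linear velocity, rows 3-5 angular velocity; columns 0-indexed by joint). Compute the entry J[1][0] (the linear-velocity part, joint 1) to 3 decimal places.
5.000

axis z_0 = ẑ; lever o_n−o_0 = (5.0000,4.0000,0.0000)
cross product → J_v[:, 0] = (-4.0000,5.0000,0.0000)
J_ω[:, 0] = z_0
entry J[1][0] = 5.0000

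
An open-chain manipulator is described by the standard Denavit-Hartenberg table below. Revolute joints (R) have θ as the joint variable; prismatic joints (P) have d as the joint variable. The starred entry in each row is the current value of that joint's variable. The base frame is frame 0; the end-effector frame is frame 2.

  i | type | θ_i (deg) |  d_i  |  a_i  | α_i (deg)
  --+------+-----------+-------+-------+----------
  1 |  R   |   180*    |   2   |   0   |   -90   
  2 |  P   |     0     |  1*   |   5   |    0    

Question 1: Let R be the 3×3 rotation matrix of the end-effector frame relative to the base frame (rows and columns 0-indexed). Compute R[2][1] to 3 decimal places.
-1.000

End-effector y-axis (col 1 of R) = (-0.0000,-0.0000,-1.0000)
R[2][1] = -1.0000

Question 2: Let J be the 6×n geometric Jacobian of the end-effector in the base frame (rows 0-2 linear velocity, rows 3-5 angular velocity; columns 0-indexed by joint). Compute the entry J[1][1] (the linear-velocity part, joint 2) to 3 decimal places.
-1.000

prismatic axis z_1 = (-0.0000,-1.0000,0.0000)
J_v[:, 1] = z_1; J_ω[:, 1] = (0,0,0)
entry J[1][1] = -1.0000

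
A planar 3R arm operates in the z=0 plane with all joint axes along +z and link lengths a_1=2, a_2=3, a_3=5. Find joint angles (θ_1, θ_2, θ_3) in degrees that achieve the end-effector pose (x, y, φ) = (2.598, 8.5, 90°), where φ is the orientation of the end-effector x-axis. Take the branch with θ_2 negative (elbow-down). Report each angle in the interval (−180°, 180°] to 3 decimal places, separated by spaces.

90.002 -60.002 60.000

wrist centre = target − a_3·(cos φ, sin φ) = (2.5980, 3.5000)
cos θ_2 = (18.9996−2²−3²)/(2·2·3) = 0.5000; θ_2 = -60.0022° (elbow-down)
β = atan2(3.5000,2.5980) = 53.4140°; ψ = atan2(-2.5981,3.4999) = -36.5882°
θ_1 = β − ψ = 90.0022°
θ_3 = φ − θ_1 − θ_2 = 60.0000° (wrapped to (-180°,180°])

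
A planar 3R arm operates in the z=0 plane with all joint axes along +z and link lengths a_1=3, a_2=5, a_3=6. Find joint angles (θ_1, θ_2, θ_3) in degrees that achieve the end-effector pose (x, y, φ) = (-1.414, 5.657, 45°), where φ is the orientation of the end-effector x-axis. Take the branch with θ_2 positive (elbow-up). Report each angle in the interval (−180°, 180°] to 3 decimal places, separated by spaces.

106.923 90.004 -151.927

wrist centre = target − a_3·(cos φ, sin φ) = (-5.6566, 1.4144)
cos θ_2 = (33.9980−3²−5²)/(2·3·5) = -0.0001; θ_2 = 90.0038° (elbow-up)
β = atan2(1.4144,-5.6566) = 165.9619°; ψ = atan2(5.0000,2.9997) = 59.0391°
θ_1 = β − ψ = 106.9228°
θ_3 = φ − θ_1 − θ_2 = -151.9266° (wrapped to (-180°,180°])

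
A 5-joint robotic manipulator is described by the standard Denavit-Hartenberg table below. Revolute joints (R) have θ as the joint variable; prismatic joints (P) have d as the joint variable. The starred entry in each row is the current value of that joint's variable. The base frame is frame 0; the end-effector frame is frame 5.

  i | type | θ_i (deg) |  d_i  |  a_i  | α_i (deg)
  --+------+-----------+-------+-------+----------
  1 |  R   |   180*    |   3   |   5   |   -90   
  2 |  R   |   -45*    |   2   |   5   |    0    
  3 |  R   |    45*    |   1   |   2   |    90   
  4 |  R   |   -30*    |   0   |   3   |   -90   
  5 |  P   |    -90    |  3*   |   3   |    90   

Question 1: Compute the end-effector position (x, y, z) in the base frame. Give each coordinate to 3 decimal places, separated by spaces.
-14.634 -4.098 9.536

after link 1: o_1 = (-5.0000, 0.0000, 3.0000)
after link 2: o_2 = (-8.5355, -2.0000, 6.5355)
after link 3: o_3 = (-10.5355, -3.0000, 6.5355)
after link 4: o_4 = (-13.1336, -1.5000, 6.5355)
after link 5: o_5 = (-14.6336, -4.0981, 9.5355)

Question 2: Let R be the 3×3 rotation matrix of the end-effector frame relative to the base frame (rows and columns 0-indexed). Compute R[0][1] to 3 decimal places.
End-effector y-axis (col 1 of R) = (-0.5000,-0.8660,0.0000)
R[0][1] = -0.5000

-0.500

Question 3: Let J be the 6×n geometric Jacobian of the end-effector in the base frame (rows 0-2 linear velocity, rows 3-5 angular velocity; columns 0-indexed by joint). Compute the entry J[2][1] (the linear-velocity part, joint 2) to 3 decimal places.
-9.634

axis z_1 = (-0.0000,-1.0000,0.0000); lever o_n−o_1 = (-9.6336,-4.0981,6.5355)
cross product → J_v[:, 1] = (-6.5355,0.0000,-9.6336)
J_ω[:, 1] = z_1
entry J[2][1] = -9.6336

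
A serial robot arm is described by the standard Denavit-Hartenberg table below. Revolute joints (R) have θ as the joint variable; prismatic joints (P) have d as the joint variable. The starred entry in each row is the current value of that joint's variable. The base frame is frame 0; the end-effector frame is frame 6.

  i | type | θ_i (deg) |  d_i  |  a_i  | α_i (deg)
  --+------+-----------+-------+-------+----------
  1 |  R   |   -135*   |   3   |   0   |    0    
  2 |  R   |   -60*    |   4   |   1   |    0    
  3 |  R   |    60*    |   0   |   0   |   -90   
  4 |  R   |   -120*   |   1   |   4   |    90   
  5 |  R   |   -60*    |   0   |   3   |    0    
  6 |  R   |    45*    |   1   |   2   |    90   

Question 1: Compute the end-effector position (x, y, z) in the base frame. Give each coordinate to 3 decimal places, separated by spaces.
0.778 4.995 12.936

after link 1: o_1 = (0.0000, 0.0000, 3.0000)
after link 2: o_2 = (-0.9659, 0.2588, 7.0000)
after link 3: o_3 = (-0.9659, 0.2588, 7.0000)
after link 4: o_4 = (1.1554, 0.9659, 10.4641)
after link 5: o_5 = (-0.1514, 3.3334, 11.7631)
after link 6: o_6 = (0.7780, 4.9948, 12.9362)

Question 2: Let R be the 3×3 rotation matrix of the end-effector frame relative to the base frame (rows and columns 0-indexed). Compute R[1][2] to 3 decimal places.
0.592

End-effector z-axis (col 2 of R) = (-0.7745,0.5915,-0.2241)
R[1][2] = 0.5915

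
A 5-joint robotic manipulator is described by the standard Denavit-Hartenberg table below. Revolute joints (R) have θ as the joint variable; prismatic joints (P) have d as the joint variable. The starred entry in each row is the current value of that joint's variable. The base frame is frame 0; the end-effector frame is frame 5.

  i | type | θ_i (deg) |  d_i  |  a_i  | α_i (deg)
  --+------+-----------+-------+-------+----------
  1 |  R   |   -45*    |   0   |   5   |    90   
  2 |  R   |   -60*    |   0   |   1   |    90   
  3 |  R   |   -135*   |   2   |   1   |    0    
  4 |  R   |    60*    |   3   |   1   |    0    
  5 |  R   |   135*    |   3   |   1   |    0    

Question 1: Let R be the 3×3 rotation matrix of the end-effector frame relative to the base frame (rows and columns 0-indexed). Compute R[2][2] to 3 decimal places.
-0.500

End-effector z-axis (col 2 of R) = (-0.6124,0.6124,-0.5000)
R[2][2] = -0.5000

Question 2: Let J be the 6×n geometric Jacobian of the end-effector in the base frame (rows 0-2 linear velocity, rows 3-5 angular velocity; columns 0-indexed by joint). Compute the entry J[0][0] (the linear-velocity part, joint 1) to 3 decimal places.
-1.562

axis z_0 = ẑ; lever o_n−o_0 = (-0.4210,1.5622,-4.9108)
cross product → J_v[:, 0] = (-1.5622,-0.4210,0.0000)
J_ω[:, 0] = z_0
entry J[0][0] = -1.5622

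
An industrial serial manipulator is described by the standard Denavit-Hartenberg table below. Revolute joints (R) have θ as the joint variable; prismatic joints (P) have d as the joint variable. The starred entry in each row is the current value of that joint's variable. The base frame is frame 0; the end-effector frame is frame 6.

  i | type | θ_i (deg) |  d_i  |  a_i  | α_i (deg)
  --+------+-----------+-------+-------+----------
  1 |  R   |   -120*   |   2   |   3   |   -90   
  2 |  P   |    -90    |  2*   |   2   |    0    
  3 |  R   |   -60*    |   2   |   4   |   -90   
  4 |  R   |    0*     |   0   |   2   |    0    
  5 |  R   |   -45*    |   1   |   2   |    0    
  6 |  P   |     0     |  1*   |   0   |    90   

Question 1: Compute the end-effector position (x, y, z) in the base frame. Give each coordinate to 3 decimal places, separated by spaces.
5.899 -0.611 9.439

after link 1: o_1 = (-1.5000, -2.5981, 2.0000)
after link 2: o_2 = (0.2321, -3.5981, 4.0000)
after link 3: o_3 = (3.6962, -1.5981, 6.0000)
after link 4: o_4 = (4.5622, -0.0981, 7.0000)
after link 5: o_5 = (6.1493, -0.1775, 8.5731)
after link 6: o_6 = (5.8993, -0.6105, 9.4392)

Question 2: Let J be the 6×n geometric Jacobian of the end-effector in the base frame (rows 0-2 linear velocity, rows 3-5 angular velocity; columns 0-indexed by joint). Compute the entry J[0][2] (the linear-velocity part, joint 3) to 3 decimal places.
axis z_2 = (0.8660,-0.5000,0.0000); lever o_n−o_2 = (5.6672,2.9875,5.4392)
cross product → J_v[:, 2] = (-2.7196,-4.7104,5.4209)
J_ω[:, 2] = z_2
entry J[0][2] = -2.7196

-2.720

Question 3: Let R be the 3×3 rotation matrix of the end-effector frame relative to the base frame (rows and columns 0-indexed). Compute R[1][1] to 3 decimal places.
-0.433

End-effector y-axis (col 1 of R) = (-0.2500,-0.4330,0.8660)
R[1][1] = -0.4330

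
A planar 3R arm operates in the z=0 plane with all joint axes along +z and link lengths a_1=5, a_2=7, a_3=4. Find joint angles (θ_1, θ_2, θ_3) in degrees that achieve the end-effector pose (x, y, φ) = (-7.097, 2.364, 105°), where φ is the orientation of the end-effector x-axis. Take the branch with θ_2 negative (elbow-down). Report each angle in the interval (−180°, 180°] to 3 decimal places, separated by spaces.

-89.997 -120.006 -44.997

wrist centre = target − a_3·(cos φ, sin φ) = (-6.0617, -1.4997)
cos θ_2 = (38.9936−5²−7²)/(2·5·7) = -0.5001; θ_2 = -120.0060° (elbow-down)
β = atan2(-1.4997,-6.0617) = -166.1038°; ψ = atan2(-6.0618,1.4994) = -76.1070°
θ_1 = β − ψ = -89.9968°
θ_3 = φ − θ_1 − θ_2 = -44.9972° (wrapped to (-180°,180°])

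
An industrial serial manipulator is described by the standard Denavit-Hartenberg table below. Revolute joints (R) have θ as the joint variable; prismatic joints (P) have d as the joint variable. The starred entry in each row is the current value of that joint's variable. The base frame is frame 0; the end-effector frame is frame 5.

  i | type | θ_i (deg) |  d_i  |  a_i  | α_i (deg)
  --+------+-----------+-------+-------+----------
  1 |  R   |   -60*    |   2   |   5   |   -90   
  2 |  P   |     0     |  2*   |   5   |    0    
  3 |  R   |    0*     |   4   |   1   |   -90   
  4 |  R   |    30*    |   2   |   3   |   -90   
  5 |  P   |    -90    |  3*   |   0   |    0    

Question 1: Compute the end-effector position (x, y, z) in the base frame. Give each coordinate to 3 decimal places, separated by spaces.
7.696 -9.526 -0.000

after link 1: o_1 = (2.5000, -4.3301, 2.0000)
after link 2: o_2 = (6.7321, -7.6603, 2.0000)
after link 3: o_3 = (10.6962, -6.5263, 2.0000)
after link 4: o_4 = (10.6962, -9.5263, 0.0000)
after link 5: o_5 = (7.6962, -9.5263, -0.0000)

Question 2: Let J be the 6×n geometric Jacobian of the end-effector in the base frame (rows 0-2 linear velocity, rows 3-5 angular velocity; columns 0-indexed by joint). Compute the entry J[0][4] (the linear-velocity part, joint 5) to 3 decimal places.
prismatic axis z_4 = (-1.0000,-0.0000,-0.0000)
J_v[:, 4] = z_4; J_ω[:, 4] = (0,0,0)
entry J[0][4] = -1.0000

-1.000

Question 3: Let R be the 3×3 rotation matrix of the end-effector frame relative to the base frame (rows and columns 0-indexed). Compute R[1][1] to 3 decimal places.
End-effector y-axis (col 1 of R) = (0.0000,-1.0000,0.0000)
R[1][1] = -1.0000

-1.000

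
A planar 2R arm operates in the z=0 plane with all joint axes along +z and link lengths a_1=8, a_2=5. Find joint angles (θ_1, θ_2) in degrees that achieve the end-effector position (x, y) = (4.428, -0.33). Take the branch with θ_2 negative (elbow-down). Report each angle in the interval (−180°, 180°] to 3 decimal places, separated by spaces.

30.000 -150.003

cos θ_2 = (19.7161−8²−5²)/(2·8·5) = -0.8660; θ_2 = -150.0027° (elbow-down)
β = atan2(-0.3300,4.4280) = -4.2621°; ψ = atan2(-2.4998,3.6698) = -34.2623°
θ_1 = β − ψ = 30.0001°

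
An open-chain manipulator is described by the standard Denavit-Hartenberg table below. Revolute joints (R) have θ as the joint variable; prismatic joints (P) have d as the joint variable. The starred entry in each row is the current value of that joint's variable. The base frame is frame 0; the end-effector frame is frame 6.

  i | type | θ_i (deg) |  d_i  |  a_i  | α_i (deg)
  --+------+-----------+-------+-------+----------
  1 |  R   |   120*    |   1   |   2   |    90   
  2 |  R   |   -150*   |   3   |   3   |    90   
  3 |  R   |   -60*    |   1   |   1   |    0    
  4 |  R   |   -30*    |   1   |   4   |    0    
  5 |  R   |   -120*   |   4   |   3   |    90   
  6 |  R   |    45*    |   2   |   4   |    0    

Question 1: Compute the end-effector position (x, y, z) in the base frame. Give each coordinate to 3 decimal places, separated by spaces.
after link 1: o_1 = (-1.0000, 1.7321, 1.0000)
after link 2: o_2 = (2.8971, 0.9821, -0.5000)
after link 3: o_3 = (2.6136, -0.2590, 0.1160)
after link 4: o_4 = (-0.6005, -2.6920, 0.9821)
after link 5: o_5 = (0.5736, -1.7255, 5.7452)
after link 6: o_6 = (3.3778, -0.2900, 8.9194)

3.378 -0.290 8.919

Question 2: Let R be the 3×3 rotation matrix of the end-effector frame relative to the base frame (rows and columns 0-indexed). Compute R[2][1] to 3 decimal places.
End-effector y-axis (col 1 of R) = (0.1358,-0.9422,0.3062)
R[2][1] = 0.3062

0.306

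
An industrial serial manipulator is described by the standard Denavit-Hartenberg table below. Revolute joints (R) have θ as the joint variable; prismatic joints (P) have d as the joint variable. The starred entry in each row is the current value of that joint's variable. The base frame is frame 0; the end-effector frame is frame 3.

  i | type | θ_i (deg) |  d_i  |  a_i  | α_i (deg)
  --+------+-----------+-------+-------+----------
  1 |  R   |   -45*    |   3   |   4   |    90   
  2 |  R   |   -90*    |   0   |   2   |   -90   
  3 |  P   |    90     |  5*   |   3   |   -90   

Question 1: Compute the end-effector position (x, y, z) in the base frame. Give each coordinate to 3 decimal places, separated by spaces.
after link 1: o_1 = (2.8284, -2.8284, 3.0000)
after link 2: o_2 = (2.8284, -2.8284, 1.0000)
after link 3: o_3 = (8.4853, -4.2426, 1.0000)

8.485 -4.243 1.000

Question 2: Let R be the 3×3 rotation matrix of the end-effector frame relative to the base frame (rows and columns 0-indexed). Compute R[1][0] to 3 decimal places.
End-effector x-axis (col 0 of R) = (0.7071,0.7071,-0.0000)
R[1][0] = 0.7071

0.707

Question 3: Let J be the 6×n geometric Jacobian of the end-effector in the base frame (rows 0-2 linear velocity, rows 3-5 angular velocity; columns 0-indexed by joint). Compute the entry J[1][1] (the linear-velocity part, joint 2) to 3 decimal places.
-1.414

axis z_1 = (-0.7071,-0.7071,0.0000); lever o_n−o_1 = (5.6569,-1.4142,-2.0000)
cross product → J_v[:, 1] = (1.4142,-1.4142,5.0000)
J_ω[:, 1] = z_1
entry J[1][1] = -1.4142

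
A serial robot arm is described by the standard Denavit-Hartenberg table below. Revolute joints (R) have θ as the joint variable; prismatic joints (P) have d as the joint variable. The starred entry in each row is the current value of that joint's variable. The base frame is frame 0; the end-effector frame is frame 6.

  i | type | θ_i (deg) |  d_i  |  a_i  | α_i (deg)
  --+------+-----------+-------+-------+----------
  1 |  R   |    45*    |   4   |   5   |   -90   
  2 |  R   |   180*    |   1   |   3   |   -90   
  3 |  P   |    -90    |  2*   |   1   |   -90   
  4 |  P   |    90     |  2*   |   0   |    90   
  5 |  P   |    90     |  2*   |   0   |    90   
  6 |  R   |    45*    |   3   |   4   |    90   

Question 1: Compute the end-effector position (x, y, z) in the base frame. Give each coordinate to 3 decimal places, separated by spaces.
-6.828 2.828 3.000

after link 1: o_1 = (3.5355, 3.5355, 4.0000)
after link 2: o_2 = (0.7071, 2.1213, 4.0000)
after link 3: o_3 = (-0.0000, 2.8284, 6.0000)
after link 4: o_4 = (-1.4142, 1.4142, 6.0000)
after link 5: o_5 = (-2.8284, 2.8284, 6.0000)
after link 6: o_6 = (-6.8284, 2.8284, 3.0000)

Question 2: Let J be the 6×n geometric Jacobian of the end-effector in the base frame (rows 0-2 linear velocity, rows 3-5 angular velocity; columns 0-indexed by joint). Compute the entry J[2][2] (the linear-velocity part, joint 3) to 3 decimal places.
prismatic axis z_2 = (-0.0000,-0.0000,1.0000)
J_v[:, 2] = z_2; J_ω[:, 2] = (0,0,0)
entry J[2][2] = 1.0000

1.000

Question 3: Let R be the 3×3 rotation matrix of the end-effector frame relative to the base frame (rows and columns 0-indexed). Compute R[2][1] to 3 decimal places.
-1.000

End-effector y-axis (col 1 of R) = (0.0000,0.0000,-1.0000)
R[2][1] = -1.0000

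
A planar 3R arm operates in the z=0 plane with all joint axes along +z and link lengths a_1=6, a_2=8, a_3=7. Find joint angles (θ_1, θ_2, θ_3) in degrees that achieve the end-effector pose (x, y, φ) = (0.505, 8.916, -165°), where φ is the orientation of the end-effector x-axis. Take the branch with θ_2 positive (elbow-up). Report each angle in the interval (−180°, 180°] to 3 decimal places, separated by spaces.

30.003 44.997 120.000

wrist centre = target − a_3·(cos φ, sin φ) = (7.2665, 10.7277)
cos θ_2 = (167.8860−6²−8²)/(2·6·8) = 0.7071; θ_2 = 44.9968° (elbow-up)
β = atan2(10.7277,7.2665) = 55.8881°; ψ = atan2(5.6565,11.6572) = 25.8846°
θ_1 = β − ψ = 30.0035°
θ_3 = φ − θ_1 − θ_2 = 119.9997° (wrapped to (-180°,180°])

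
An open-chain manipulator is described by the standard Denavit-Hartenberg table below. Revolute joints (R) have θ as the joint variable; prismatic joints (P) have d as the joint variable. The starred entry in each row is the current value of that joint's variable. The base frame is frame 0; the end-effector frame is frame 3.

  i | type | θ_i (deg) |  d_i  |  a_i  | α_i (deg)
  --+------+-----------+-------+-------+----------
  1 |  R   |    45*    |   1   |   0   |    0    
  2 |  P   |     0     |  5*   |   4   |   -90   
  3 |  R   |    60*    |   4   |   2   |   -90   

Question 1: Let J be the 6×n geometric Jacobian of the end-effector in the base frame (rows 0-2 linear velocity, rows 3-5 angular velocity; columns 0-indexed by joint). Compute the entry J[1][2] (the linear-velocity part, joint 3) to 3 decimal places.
axis z_2 = (-0.7071,0.7071,0.0000); lever o_n−o_2 = (-2.1213,3.5355,-1.7321)
cross product → J_v[:, 2] = (-1.2247,-1.2247,-1.0000)
J_ω[:, 2] = z_2
entry J[1][2] = -1.2247

-1.225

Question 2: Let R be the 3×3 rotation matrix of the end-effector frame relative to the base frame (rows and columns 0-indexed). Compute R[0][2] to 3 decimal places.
-0.612

End-effector z-axis (col 2 of R) = (-0.6124,-0.6124,-0.5000)
R[0][2] = -0.6124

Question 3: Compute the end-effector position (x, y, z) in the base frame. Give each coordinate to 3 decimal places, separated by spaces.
0.707 6.364 4.268

after link 1: o_1 = (0.0000, 0.0000, 1.0000)
after link 2: o_2 = (2.8284, 2.8284, 6.0000)
after link 3: o_3 = (0.7071, 6.3640, 4.2679)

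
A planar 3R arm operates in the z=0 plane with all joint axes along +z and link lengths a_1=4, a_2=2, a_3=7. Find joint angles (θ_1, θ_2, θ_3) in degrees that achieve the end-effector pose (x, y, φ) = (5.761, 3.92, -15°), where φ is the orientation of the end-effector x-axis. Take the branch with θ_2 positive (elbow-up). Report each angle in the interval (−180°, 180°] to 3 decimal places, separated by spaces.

wrist centre = target − a_3·(cos φ, sin φ) = (-1.0005, 5.7317)
cos θ_2 = (33.8537−4²−2²)/(2·4·2) = 0.8659; θ_2 = 30.0192° (elbow-up)
β = atan2(5.7317,-1.0005) = 99.9013°; ψ = atan2(1.0006,5.7317) = 9.9023°
θ_1 = β − ψ = 89.9990°
θ_3 = φ − θ_1 − θ_2 = -135.0182° (wrapped to (-180°,180°])

89.999 30.019 -135.018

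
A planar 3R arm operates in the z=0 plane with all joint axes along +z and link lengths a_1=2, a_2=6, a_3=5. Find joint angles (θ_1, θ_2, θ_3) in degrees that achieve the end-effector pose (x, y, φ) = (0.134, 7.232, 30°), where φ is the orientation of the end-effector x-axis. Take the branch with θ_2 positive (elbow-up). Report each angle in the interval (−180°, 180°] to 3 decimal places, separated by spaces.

wrist centre = target − a_3·(cos φ, sin φ) = (-4.1961, 4.7320)
cos θ_2 = (39.9993−2²−6²)/(2·2·6) = -0.0000; θ_2 = 90.0017° (elbow-up)
β = atan2(4.7320,-4.1961) = 131.5652°; ψ = atan2(6.0000,1.9998) = 71.5665°
θ_1 = β − ψ = 59.9986°
θ_3 = φ − θ_1 − θ_2 = -120.0003° (wrapped to (-180°,180°])

59.999 90.002 -120.000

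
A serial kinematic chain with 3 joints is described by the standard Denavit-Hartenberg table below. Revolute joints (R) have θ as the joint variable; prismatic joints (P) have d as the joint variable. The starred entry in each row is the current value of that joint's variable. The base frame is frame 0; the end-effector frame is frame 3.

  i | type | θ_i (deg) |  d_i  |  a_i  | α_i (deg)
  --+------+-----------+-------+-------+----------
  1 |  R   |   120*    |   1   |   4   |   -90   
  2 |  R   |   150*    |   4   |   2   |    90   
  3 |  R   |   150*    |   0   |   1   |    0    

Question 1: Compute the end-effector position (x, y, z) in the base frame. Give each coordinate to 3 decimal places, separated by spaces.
-5.406 0.364 0.433

after link 1: o_1 = (-2.0000, 3.4641, 1.0000)
after link 2: o_2 = (-4.5981, -0.0359, 0.0000)
after link 3: o_3 = (-5.4061, 0.3636, 0.4330)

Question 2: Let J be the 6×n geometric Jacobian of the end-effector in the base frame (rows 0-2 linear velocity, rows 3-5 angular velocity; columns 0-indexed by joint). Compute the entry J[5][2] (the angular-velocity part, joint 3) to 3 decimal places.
axis z_2 = (-0.2500,0.4330,-0.8660); lever o_n−o_2 = (-0.8080,0.3995,0.4330)
cross product → J_v[:, 2] = (0.5335,0.8080,0.2500)
J_ω[:, 2] = z_2
entry J[5][2] = -0.8660

-0.866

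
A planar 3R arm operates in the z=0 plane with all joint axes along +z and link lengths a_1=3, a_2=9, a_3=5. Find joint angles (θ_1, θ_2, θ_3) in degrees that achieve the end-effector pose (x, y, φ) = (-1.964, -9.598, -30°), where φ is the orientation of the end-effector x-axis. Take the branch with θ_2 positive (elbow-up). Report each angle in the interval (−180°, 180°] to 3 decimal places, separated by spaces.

156.868 90.003 83.130

wrist centre = target − a_3·(cos φ, sin φ) = (-6.2941, -7.0980)
cos θ_2 = (89.9976−3²−9²)/(2·3·9) = -0.0000; θ_2 = 90.0025° (elbow-up)
β = atan2(-7.0980,-6.2941) = -131.5649°; ψ = atan2(9.0000,2.9996) = 71.5673°
θ_1 = β − ψ = -203.1322°
θ_3 = φ − θ_1 − θ_2 = 83.1297° (wrapped to (-180°,180°])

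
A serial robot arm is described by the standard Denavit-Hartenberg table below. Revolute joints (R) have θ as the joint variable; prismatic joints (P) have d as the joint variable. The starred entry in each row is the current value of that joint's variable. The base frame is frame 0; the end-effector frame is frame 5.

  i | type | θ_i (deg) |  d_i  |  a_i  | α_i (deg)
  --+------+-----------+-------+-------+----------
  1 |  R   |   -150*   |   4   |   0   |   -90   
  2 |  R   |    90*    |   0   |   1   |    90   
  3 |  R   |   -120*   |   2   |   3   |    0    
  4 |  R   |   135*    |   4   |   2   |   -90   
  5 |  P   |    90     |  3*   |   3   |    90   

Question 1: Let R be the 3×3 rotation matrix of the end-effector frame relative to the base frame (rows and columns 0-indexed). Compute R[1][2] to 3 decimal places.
-0.224

End-effector z-axis (col 2 of R) = (0.1294,-0.2241,-0.9659)
R[1][2] = -0.2241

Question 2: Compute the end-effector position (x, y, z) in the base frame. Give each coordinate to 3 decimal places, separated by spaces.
-2.189 -2.208 3.345

after link 1: o_1 = (0.0000, 0.0000, 4.0000)
after link 2: o_2 = (-0.0000, -0.0000, 3.0000)
after link 3: o_3 = (-3.0311, 1.2500, 4.5000)
after link 4: o_4 = (-6.2364, -1.1983, 2.5681)
after link 5: o_5 = (-2.1894, -2.2078, 3.3446)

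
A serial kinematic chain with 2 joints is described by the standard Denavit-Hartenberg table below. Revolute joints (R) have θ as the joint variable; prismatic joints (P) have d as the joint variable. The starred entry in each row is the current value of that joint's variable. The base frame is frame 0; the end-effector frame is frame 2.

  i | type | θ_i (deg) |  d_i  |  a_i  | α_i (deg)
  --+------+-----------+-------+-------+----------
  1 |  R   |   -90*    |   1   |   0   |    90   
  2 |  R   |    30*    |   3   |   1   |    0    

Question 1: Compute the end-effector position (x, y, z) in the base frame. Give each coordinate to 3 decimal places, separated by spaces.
-3.000 -0.866 1.500

after link 1: o_1 = (0.0000, 0.0000, 1.0000)
after link 2: o_2 = (-3.0000, -0.8660, 1.5000)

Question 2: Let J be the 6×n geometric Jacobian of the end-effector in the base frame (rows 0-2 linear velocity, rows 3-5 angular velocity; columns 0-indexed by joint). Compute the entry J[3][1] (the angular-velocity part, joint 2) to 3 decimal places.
-1.000

axis z_1 = (-1.0000,-0.0000,0.0000); lever o_n−o_1 = (-3.0000,-0.8660,0.5000)
cross product → J_v[:, 1] = (0.0000,0.5000,0.8660)
J_ω[:, 1] = z_1
entry J[3][1] = -1.0000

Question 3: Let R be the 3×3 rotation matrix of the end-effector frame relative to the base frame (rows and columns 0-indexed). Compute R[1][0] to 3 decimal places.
End-effector x-axis (col 0 of R) = (0.0000,-0.8660,0.5000)
R[1][0] = -0.8660

-0.866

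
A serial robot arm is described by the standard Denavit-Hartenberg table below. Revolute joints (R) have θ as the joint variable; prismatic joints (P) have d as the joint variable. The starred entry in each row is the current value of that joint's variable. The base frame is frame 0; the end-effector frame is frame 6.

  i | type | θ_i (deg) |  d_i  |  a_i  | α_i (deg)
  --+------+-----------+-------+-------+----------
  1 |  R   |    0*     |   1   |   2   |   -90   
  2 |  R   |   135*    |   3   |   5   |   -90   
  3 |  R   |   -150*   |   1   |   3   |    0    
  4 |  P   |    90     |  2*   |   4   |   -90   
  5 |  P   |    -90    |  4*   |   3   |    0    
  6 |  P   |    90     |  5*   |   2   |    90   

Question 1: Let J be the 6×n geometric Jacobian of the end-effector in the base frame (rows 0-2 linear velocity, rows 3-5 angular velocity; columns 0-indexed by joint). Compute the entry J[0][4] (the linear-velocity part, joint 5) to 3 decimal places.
prismatic axis z_4 = (-0.6124,-0.5000,-0.6124)
J_v[:, 4] = z_4; J_ω[:, 4] = (0,0,0)
entry J[0][4] = -0.6124

-0.612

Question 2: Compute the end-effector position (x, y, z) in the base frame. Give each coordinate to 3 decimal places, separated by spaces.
-11.574 5.196 -4.088

after link 1: o_1 = (2.0000, 0.0000, 1.0000)
after link 2: o_2 = (-1.5355, 3.0000, -2.5355)
after link 3: o_3 = (-0.4055, 4.5000, 0.0087)
after link 4: o_4 = (-3.2340, 7.9641, 0.0087)
after link 5: o_5 = (-7.8048, 5.9641, -0.3195)
after link 6: o_6 = (-11.5737, 5.1962, -4.0884)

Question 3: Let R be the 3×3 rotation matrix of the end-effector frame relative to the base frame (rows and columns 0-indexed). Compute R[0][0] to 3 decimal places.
End-effector x-axis (col 0 of R) = (-0.3536,0.8660,-0.3536)
R[0][0] = -0.3536

-0.354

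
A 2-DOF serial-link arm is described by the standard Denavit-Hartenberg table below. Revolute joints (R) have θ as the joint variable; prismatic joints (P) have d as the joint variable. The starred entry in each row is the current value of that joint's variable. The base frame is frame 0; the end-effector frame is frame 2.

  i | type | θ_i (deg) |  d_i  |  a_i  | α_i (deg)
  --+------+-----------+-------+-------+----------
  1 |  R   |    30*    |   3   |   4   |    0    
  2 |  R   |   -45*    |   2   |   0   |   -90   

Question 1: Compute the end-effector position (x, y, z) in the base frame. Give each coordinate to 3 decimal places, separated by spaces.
after link 1: o_1 = (3.4641, 2.0000, 3.0000)
after link 2: o_2 = (3.4641, 2.0000, 5.0000)

3.464 2.000 5.000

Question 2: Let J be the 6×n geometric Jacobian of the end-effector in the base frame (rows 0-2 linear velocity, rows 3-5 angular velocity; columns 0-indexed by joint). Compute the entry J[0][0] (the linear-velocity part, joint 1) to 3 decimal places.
-2.000

axis z_0 = ẑ; lever o_n−o_0 = (3.4641,2.0000,5.0000)
cross product → J_v[:, 0] = (-2.0000,3.4641,0.0000)
J_ω[:, 0] = z_0
entry J[0][0] = -2.0000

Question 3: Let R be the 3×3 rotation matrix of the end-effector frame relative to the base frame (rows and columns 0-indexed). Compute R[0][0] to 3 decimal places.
0.966

End-effector x-axis (col 0 of R) = (0.9659,-0.2588,0.0000)
R[0][0] = 0.9659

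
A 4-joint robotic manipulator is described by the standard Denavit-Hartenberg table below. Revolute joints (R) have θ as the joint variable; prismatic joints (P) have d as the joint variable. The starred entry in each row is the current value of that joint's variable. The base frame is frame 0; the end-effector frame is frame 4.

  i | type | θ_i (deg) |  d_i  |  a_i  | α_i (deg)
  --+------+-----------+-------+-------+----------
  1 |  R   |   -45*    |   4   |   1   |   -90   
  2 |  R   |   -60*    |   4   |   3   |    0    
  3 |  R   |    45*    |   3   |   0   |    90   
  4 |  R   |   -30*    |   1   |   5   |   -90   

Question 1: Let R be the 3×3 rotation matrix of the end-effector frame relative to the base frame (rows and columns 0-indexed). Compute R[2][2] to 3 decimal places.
0.129

End-effector z-axis (col 2 of R) = (0.9539,0.2709,0.1294)
R[2][2] = 0.1294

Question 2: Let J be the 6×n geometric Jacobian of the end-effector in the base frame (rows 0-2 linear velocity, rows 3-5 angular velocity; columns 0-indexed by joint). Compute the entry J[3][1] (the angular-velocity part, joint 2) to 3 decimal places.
axis z_1 = (0.7071,0.7071,0.0000); lever o_n−o_1 = (7.0172,-0.6532,4.6847)
cross product → J_v[:, 1] = (3.3126,-3.3126,-5.4238)
J_ω[:, 1] = z_1
entry J[3][1] = 0.7071

0.707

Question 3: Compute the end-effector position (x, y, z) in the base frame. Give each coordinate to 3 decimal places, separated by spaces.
after link 1: o_1 = (0.7071, -0.7071, 4.0000)
after link 2: o_2 = (4.5962, 1.0607, 6.5981)
after link 3: o_3 = (6.7175, 3.1820, 6.5981)
after link 4: o_4 = (7.7243, -1.3603, 8.6847)

7.724 -1.360 8.685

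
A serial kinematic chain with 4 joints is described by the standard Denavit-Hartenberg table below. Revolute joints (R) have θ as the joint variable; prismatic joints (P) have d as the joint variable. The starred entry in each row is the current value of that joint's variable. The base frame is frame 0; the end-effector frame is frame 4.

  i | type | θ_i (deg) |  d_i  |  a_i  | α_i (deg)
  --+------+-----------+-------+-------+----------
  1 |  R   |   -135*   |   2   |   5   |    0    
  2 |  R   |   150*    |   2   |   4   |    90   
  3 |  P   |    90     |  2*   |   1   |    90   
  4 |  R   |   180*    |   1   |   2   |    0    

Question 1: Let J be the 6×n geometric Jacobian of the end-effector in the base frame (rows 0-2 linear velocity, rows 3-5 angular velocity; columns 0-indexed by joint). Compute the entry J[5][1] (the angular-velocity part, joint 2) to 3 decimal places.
1.000

axis z_1 = (0.0000,0.0000,1.0000); lever o_n−o_1 = (5.3473,-0.6378,1.0000)
cross product → J_v[:, 1] = (0.6378,5.3473,-0.0000)
J_ω[:, 1] = z_1
entry J[5][1] = 1.0000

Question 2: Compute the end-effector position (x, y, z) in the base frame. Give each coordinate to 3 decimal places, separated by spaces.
after link 1: o_1 = (-3.5355, -3.5355, 2.0000)
after link 2: o_2 = (0.3282, -2.5003, 4.0000)
after link 3: o_3 = (0.8458, -4.4321, 5.0000)
after link 4: o_4 = (1.8117, -4.1733, 3.0000)

1.812 -4.173 3.000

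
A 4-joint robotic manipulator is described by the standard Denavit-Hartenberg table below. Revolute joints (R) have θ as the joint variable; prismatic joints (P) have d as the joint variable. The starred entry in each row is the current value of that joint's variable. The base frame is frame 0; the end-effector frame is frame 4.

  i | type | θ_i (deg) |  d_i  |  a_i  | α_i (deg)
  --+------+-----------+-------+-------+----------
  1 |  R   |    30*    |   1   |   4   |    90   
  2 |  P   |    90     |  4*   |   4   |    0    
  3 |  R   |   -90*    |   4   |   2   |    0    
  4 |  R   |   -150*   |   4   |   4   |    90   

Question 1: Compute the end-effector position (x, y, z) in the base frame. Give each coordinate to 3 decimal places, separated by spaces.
after link 1: o_1 = (3.4641, 2.0000, 1.0000)
after link 2: o_2 = (5.4641, -1.4641, 5.0000)
after link 3: o_3 = (9.1962, -3.9282, 5.0000)
after link 4: o_4 = (8.1962, -9.1244, 3.0000)

8.196 -9.124 3.000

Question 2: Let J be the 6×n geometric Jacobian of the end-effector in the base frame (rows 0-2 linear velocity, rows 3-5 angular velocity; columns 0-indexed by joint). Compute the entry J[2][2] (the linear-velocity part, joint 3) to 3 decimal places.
axis z_2 = (0.5000,-0.8660,0.0000); lever o_n−o_2 = (2.7321,-7.6603,-2.0000)
cross product → J_v[:, 2] = (1.7321,1.0000,-1.4641)
J_ω[:, 2] = z_2
entry J[2][2] = -1.4641

-1.464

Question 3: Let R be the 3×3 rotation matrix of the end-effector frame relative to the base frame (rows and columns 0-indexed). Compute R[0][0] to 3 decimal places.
-0.750

End-effector x-axis (col 0 of R) = (-0.7500,-0.4330,-0.5000)
R[0][0] = -0.7500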